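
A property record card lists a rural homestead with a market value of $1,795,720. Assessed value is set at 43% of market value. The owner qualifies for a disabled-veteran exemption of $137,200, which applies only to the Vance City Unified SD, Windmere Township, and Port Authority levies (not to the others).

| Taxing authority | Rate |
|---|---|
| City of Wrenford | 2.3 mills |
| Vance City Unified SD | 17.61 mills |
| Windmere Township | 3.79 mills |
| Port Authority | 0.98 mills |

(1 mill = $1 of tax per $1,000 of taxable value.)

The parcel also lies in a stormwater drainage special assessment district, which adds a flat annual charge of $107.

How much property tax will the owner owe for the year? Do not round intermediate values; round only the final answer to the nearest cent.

Assessed value = $1,795,720 × 0.43 = $772,159.6
City of Wrenford: $772,159.6 × 0.0023 = $1,775.96708
Vance City Unified SD: ($772,159.6 − $137,200) × 0.01761 = $634,959.6 × 0.01761 = $11,181.638556
Windmere Township: ($772,159.6 − $137,200) × 0.00379 = $634,959.6 × 0.00379 = $2,406.496884
Port Authority: ($772,159.6 − $137,200) × 0.00098 = $634,959.6 × 0.00098 = $622.260408
Levies subtotal = $15,986.362928
Total = $15,986.362928 + $107 = $16,093.362928

$16,093.36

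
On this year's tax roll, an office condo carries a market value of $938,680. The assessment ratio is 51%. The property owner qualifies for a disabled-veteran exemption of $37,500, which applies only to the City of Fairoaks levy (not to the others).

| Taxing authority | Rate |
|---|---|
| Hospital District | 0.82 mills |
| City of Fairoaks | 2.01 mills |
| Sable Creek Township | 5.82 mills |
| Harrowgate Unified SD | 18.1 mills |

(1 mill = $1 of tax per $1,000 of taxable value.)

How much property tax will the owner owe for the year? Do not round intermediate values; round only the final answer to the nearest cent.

$12,730.57

Assessed value = $938,680 × 0.51 = $478,726.8
Hospital District: $478,726.8 × 0.00082 = $392.555976
City of Fairoaks: ($478,726.8 − $37,500) × 0.00201 = $441,226.8 × 0.00201 = $886.865868
Sable Creek Township: $478,726.8 × 0.00582 = $2,786.189976
Harrowgate Unified SD: $478,726.8 × 0.0181 = $8,664.95508
Total = $12,730.5669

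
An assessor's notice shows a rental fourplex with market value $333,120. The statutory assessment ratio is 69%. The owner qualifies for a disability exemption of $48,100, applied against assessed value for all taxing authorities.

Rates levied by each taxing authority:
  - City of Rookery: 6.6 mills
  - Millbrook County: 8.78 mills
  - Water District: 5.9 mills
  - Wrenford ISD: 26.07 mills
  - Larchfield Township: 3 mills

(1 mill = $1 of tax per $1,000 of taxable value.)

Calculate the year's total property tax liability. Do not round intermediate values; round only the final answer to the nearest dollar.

Assessed value = $333,120 × 0.69 = $229,852.8
Taxable value = $229,852.8 − $48,100 = $181,752.8
City of Rookery: $181,752.8 × 0.0066 = $1,199.56848
Millbrook County: $181,752.8 × 0.00878 = $1,595.789584
Water District: $181,752.8 × 0.0059 = $1,072.34152
Wrenford ISD: $181,752.8 × 0.02607 = $4,738.295496
Larchfield Township: $181,752.8 × 0.003 = $545.2584
Total = $1,199.56848 + $1,595.789584 + $1,072.34152 + $4,738.295496 + $545.2584 = $9,151.25348

$9,151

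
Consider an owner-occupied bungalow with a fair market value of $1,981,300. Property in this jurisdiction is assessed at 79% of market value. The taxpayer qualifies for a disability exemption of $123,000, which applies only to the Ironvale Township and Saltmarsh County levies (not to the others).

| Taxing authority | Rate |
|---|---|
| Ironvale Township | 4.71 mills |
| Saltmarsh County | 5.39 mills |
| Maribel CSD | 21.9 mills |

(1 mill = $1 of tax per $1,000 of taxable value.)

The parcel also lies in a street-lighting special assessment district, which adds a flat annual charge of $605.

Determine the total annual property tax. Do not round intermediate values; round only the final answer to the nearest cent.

$49,449.96

Assessed value = $1,981,300 × 0.79 = $1,565,227
Ironvale Township: ($1,565,227 − $123,000) × 0.00471 = $1,442,227 × 0.00471 = $6,792.88917
Saltmarsh County: ($1,565,227 − $123,000) × 0.00539 = $1,442,227 × 0.00539 = $7,773.60353
Maribel CSD: $1,565,227 × 0.0219 = $34,278.4713
Levies subtotal = $48,844.964
Total = $48,844.964 + $605 = $49,449.964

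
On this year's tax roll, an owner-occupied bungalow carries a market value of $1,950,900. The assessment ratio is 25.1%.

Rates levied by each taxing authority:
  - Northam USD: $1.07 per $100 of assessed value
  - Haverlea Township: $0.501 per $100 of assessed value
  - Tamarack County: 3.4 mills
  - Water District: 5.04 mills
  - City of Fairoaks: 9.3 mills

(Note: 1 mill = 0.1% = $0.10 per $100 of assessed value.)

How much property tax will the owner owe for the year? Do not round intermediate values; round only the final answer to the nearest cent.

Assessed value = $1,950,900 × 0.251 = $489,675.9
Northam USD: $489,675.9 × 0.0107 = $5,239.53213
Haverlea Township: $489,675.9 × 0.00501 = $2,453.276259
Tamarack County: $489,675.9 × 0.0034 = $1,664.89806
Water District: $489,675.9 × 0.00504 = $2,467.966536
City of Fairoaks: $489,675.9 × 0.0093 = $4,553.98587
Total = $16,379.658855

$16,379.66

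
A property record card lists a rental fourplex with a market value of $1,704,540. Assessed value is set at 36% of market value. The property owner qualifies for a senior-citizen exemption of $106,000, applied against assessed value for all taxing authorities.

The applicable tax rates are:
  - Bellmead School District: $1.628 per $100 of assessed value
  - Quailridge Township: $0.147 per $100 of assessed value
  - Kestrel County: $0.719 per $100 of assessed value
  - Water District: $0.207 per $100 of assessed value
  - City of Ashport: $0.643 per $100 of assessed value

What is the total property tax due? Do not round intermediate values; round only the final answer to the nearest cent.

$16,975.29

Assessed value = $1,704,540 × 0.36 = $613,634.4
Taxable value = $613,634.4 − $106,000 = $507,634.4
Bellmead School District: $507,634.4 × 0.01628 = $8,264.288032
Quailridge Township: $507,634.4 × 0.00147 = $746.222568
Kestrel County: $507,634.4 × 0.00719 = $3,649.891336
Water District: $507,634.4 × 0.00207 = $1,050.803208
City of Ashport: $507,634.4 × 0.00643 = $3,264.089192
Total = $8,264.288032 + $746.222568 + $3,649.891336 + $1,050.803208 + $3,264.089192 = $16,975.294336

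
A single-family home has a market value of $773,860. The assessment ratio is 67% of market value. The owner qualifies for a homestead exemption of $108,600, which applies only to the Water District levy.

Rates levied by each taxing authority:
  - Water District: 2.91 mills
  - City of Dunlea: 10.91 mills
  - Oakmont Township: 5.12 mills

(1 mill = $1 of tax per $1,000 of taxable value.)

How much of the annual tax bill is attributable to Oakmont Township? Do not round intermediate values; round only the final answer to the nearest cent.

Assessed value = $773,860 × 0.67 = $518,486.2
Oakmont Township taxable value = $518,486.2 (exemption does not apply)
Oakmont Township levy = $518,486.2 × 0.00512 = $2,654.649344

$2,654.65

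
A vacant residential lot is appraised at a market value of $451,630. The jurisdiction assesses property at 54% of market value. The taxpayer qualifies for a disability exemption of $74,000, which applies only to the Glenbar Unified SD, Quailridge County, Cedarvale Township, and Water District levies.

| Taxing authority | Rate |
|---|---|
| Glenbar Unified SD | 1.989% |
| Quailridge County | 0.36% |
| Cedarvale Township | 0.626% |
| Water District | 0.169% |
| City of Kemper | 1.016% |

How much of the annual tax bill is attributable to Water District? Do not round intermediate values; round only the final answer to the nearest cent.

Assessed value = $451,630 × 0.54 = $243,880.2
Water District taxable value = $243,880.2 − $74,000 = $169,880.2
Water District levy = $169,880.2 × 0.00169 = $287.097538

$287.10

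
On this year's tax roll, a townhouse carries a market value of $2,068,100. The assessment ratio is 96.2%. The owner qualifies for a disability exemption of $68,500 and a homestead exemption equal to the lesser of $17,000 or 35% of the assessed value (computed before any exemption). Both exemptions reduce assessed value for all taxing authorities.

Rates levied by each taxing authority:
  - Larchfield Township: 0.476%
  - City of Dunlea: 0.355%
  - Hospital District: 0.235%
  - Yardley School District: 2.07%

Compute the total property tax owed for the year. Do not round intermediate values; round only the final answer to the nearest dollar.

$59,710

Assessed value = $2,068,100 × 0.962 = $1,989,512.2
Homestead exemption = min($17,000, 35% × $1,989,512.2) = min($17,000, $696,329.27) = $17,000 (dollar cap binds)
Taxable value = $1,989,512.2 − $68,500 − $17,000 = $1,904,012.2
Larchfield Township: $1,904,012.2 × 0.00476 = $9,063.098072
City of Dunlea: $1,904,012.2 × 0.00355 = $6,759.24331
Hospital District: $1,904,012.2 × 0.00235 = $4,474.42867
Yardley School District: $1,904,012.2 × 0.0207 = $39,413.05254
Total = $59,709.822592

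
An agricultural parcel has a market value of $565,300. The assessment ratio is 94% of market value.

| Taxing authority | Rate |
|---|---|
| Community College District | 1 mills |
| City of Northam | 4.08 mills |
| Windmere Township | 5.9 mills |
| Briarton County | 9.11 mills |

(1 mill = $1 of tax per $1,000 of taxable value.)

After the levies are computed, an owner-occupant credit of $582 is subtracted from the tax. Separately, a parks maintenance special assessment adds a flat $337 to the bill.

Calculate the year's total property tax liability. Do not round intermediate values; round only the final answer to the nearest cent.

Assessed value = $565,300 × 0.94 = $531,382
Community College District: $531,382 × 0.001 = $531.382
City of Northam: $531,382 × 0.00408 = $2,168.03856
Windmere Township: $531,382 × 0.0059 = $3,135.1538
Briarton County: $531,382 × 0.00911 = $4,840.89002
Levies subtotal = $10,675.46438
After credit = $10,675.46438 − $582 = $10,093.46438
Total = $10,093.46438 + $337 = $10,430.46438

$10,430.46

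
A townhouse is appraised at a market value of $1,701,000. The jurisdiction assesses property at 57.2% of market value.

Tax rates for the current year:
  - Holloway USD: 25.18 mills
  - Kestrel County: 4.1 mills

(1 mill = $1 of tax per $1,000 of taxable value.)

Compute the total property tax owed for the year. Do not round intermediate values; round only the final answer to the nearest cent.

Assessed value = $1,701,000 × 0.572 = $972,972
Holloway USD: $972,972 × 0.02518 = $24,499.43496
Kestrel County: $972,972 × 0.0041 = $3,989.1852
Total = $24,499.43496 + $3,989.1852 = $28,488.62016

$28,488.62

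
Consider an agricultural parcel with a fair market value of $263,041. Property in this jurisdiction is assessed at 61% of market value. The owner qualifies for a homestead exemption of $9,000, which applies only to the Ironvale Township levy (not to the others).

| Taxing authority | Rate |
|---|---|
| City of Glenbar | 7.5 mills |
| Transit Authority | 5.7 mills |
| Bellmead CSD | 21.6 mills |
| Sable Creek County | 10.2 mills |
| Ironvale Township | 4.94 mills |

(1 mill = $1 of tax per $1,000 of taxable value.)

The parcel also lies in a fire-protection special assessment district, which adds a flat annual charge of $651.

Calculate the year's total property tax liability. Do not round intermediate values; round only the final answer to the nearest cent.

Assessed value = $263,041 × 0.61 = $160,455.01
City of Glenbar: $160,455.01 × 0.0075 = $1,203.412575
Transit Authority: $160,455.01 × 0.0057 = $914.593557
Bellmead CSD: $160,455.01 × 0.0216 = $3,465.828216
Sable Creek County: $160,455.01 × 0.0102 = $1,636.641102
Ironvale Township: ($160,455.01 − $9,000) × 0.00494 = $151,455.01 × 0.00494 = $748.1877494
Levies subtotal = $7,968.6631994
Total = $7,968.6631994 + $651 = $8,619.6631994

$8,619.66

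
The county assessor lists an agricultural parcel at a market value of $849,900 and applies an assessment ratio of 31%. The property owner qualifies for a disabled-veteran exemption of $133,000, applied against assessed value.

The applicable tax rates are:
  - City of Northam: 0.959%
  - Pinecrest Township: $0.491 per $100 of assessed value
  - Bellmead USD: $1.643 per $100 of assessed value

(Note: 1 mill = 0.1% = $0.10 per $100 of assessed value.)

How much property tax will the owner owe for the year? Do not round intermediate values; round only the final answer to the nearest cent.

$4,035.41

Assessed value = $849,900 × 0.31 = $263,469
Taxable value = $263,469 − $133,000 = $130,469
City of Northam: $130,469 × 0.00959 = $1,251.19771
Pinecrest Township: $130,469 × 0.00491 = $640.60279
Bellmead USD: $130,469 × 0.01643 = $2,143.60567
Total = $4,035.40617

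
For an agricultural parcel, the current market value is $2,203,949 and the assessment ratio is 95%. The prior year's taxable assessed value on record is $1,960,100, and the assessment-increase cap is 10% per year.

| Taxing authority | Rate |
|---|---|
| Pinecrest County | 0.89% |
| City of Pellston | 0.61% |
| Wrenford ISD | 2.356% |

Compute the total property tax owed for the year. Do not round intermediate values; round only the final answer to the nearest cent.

Uncapped assessed value = $2,203,949 × 0.95 = $2,093,751.55
Cap limit = $1,960,100 × 1.1 = $2,156,110
Taxable assessed value = min($2,093,751.55, $2,156,110) = $2,093,751.55 (cap does not bind)
Pinecrest County: $2,093,751.55 × 0.0089 = $18,634.388795
City of Pellston: $2,093,751.55 × 0.0061 = $12,771.884455
Wrenford ISD: $2,093,751.55 × 0.02356 = $49,328.786518
Total = $80,735.059768

$80,735.06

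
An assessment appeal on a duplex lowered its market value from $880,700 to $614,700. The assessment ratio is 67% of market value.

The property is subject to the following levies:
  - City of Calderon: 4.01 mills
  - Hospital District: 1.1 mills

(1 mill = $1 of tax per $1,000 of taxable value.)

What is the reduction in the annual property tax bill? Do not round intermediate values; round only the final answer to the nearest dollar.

$911

Old assessed value = $880,700 × 0.67 = $590,069
New assessed value = $614,700 × 0.67 = $411,849
Combined rate = 0.00401 + 0.0011 = 0.00511
Old tax = $590,069 × 0.00511 = $3,015.25259
New tax = $411,849 × 0.00511 = $2,104.54839
Reduction = $3,015.25259 − $2,104.54839 = $910.7042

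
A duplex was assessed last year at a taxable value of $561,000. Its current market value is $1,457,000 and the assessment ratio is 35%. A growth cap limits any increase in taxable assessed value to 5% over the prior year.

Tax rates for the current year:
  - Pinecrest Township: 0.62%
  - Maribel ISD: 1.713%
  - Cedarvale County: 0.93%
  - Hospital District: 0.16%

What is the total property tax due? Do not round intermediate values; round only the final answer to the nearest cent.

Uncapped assessed value = $1,457,000 × 0.35 = $509,950
Cap limit = $561,000 × 1.05 = $589,050
Taxable assessed value = min($509,950, $589,050) = $509,950 (cap does not bind)
Pinecrest Township: $509,950 × 0.0062 = $3,161.69
Maribel ISD: $509,950 × 0.01713 = $8,735.4435
Cedarvale County: $509,950 × 0.0093 = $4,742.535
Hospital District: $509,950 × 0.0016 = $815.92
Total = $17,455.5885

$17,455.59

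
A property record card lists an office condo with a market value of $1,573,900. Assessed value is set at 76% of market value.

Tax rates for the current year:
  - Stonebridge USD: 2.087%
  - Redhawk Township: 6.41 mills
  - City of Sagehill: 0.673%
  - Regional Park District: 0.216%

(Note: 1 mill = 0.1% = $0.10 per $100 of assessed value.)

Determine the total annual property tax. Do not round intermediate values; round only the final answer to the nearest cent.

$43,265.25

Assessed value = $1,573,900 × 0.76 = $1,196,164
Stonebridge USD: $1,196,164 × 0.02087 = $24,963.94268
Redhawk Township: $1,196,164 × 0.00641 = $7,667.41124
City of Sagehill: $1,196,164 × 0.00673 = $8,050.18372
Regional Park District: $1,196,164 × 0.00216 = $2,583.71424
Total = $43,265.25188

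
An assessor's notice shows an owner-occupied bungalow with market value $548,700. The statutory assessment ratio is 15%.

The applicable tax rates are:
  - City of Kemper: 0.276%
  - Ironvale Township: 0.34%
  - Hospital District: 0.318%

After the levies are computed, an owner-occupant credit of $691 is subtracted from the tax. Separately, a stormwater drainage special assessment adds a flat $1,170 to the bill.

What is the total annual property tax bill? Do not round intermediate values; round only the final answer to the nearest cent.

Assessed value = $548,700 × 0.15 = $82,305
City of Kemper: $82,305 × 0.00276 = $227.1618
Ironvale Township: $82,305 × 0.0034 = $279.837
Hospital District: $82,305 × 0.00318 = $261.7299
Levies subtotal = $768.7287
After credit = $768.7287 − $691 = $77.7287
Total = $77.7287 + $1,170 = $1,247.7287

$1,247.73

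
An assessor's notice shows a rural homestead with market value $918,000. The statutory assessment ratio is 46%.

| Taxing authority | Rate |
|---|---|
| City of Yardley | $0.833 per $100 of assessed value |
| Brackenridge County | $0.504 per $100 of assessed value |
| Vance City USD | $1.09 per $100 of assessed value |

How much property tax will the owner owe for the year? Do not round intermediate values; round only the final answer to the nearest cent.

$10,248.74

Assessed value = $918,000 × 0.46 = $422,280
City of Yardley: $422,280 × 0.00833 = $3,517.5924
Brackenridge County: $422,280 × 0.00504 = $2,128.2912
Vance City USD: $422,280 × 0.0109 = $4,602.852
Total = $3,517.5924 + $2,128.2912 + $4,602.852 = $10,248.7356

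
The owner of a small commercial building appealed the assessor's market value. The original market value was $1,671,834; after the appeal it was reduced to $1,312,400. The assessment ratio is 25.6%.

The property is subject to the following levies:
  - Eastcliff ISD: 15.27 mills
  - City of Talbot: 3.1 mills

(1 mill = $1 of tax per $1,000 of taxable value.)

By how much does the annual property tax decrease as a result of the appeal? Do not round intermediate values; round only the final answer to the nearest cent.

$1,690.32

Old assessed value = $1,671,834 × 0.256 = $427,989.504
New assessed value = $1,312,400 × 0.256 = $335,974.4
Combined rate = 0.01527 + 0.0031 = 0.01837
Old tax = $427,989.504 × 0.01837 = $7,862.16718848
New tax = $335,974.4 × 0.01837 = $6,171.849728
Reduction = $7,862.16718848 − $6,171.849728 = $1,690.31746048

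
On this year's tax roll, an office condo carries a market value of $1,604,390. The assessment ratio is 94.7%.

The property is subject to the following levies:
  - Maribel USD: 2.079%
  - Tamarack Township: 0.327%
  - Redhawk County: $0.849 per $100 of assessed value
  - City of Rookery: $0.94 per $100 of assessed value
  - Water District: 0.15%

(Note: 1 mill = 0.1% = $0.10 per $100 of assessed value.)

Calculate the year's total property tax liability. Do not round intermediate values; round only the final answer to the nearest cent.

Assessed value = $1,604,390 × 0.947 = $1,519,357.33
Maribel USD: $1,519,357.33 × 0.02079 = $31,587.4388907
Tamarack Township: $1,519,357.33 × 0.00327 = $4,968.2984691
Redhawk County: $1,519,357.33 × 0.00849 = $12,899.3437317
City of Rookery: $1,519,357.33 × 0.0094 = $14,281.958902
Water District: $1,519,357.33 × 0.0015 = $2,279.035995
Total = $66,016.0759885

$66,016.08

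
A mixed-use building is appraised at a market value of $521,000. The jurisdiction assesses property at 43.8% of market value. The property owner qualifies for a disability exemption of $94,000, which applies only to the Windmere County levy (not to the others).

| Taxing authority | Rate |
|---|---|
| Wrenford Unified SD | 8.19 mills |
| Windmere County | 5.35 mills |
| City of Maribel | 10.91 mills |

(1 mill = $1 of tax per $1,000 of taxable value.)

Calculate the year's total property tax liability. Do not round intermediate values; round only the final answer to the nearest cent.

Assessed value = $521,000 × 0.438 = $228,198
Wrenford Unified SD: $228,198 × 0.00819 = $1,868.94162
Windmere County: ($228,198 − $94,000) × 0.00535 = $134,198 × 0.00535 = $717.9593
City of Maribel: $228,198 × 0.01091 = $2,489.64018
Total = $5,076.5411

$5,076.54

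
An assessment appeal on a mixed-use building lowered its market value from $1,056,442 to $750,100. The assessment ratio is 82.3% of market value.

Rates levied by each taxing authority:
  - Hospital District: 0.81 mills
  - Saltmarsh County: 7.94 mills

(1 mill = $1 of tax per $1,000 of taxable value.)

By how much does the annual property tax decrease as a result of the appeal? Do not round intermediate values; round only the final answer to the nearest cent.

$2,206.05

Old assessed value = $1,056,442 × 0.823 = $869,451.766
New assessed value = $750,100 × 0.823 = $617,332.3
Combined rate = 0.00081 + 0.00794 = 0.00875
Old tax = $869,451.766 × 0.00875 = $7,607.7029525
New tax = $617,332.3 × 0.00875 = $5,401.657625
Reduction = $7,607.7029525 − $5,401.657625 = $2,206.0453275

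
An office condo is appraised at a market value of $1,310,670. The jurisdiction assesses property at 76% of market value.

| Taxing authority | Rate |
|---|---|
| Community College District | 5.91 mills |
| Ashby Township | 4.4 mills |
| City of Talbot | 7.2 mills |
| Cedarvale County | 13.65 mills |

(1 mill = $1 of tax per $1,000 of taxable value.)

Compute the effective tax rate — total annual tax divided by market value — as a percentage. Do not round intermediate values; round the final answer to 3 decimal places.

Assessed value = $1,310,670 × 0.76 = $996,109.2
Community College District: $996,109.2 × 0.00591 = $5,887.005372
Ashby Township: $996,109.2 × 0.0044 = $4,382.88048
City of Talbot: $996,109.2 × 0.0072 = $7,171.98624
Cedarvale County: $996,109.2 × 0.01365 = $13,596.89058
Total tax = $31,038.762672
Effective rate = $31,038.762672 ÷ $1,310,670 = 2.368% of market value

2.368%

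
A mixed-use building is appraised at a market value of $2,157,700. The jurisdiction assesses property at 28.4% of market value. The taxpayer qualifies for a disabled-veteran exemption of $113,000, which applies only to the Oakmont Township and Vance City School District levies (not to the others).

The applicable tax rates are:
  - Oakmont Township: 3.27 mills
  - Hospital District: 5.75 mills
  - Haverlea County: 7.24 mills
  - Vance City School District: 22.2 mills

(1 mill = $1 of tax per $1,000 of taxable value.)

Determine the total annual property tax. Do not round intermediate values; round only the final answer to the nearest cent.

$20,689.67

Assessed value = $2,157,700 × 0.284 = $612,786.8
Oakmont Township: ($612,786.8 − $113,000) × 0.00327 = $499,786.8 × 0.00327 = $1,634.302836
Hospital District: $612,786.8 × 0.00575 = $3,523.5241
Haverlea County: $612,786.8 × 0.00724 = $4,436.576432
Vance City School District: ($612,786.8 − $113,000) × 0.0222 = $499,786.8 × 0.0222 = $11,095.26696
Total = $20,689.670328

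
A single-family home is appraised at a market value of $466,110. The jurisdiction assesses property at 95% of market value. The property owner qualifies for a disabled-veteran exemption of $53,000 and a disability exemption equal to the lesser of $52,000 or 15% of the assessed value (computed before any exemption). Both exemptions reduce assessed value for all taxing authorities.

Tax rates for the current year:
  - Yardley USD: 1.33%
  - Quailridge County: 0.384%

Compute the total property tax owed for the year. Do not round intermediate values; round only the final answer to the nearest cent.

Assessed value = $466,110 × 0.95 = $442,804.5
Disability exemption = min($52,000, 15% × $442,804.5) = min($52,000, $66,420.675) = $52,000 (dollar cap binds)
Taxable value = $442,804.5 − $53,000 − $52,000 = $337,804.5
Yardley USD: $337,804.5 × 0.0133 = $4,492.79985
Quailridge County: $337,804.5 × 0.00384 = $1,297.16928
Total = $5,789.96913

$5,789.97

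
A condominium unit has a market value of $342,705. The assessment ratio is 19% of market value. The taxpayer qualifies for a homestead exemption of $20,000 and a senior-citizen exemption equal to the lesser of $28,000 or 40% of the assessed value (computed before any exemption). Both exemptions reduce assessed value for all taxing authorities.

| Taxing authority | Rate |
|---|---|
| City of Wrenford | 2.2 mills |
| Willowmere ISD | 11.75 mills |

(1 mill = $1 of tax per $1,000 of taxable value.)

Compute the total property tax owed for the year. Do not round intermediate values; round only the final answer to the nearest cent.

Assessed value = $342,705 × 0.19 = $65,113.95
Senior-citizen exemption = min($28,000, 40% × $65,113.95) = min($28,000, $26,045.58) = $26,045.58 (percentage binds)
Taxable value = $65,113.95 − $20,000 − $26,045.58 = $19,068.37
City of Wrenford: $19,068.37 × 0.0022 = $41.950414
Willowmere ISD: $19,068.37 × 0.01175 = $224.0533475
Total = $266.0037615

$266.00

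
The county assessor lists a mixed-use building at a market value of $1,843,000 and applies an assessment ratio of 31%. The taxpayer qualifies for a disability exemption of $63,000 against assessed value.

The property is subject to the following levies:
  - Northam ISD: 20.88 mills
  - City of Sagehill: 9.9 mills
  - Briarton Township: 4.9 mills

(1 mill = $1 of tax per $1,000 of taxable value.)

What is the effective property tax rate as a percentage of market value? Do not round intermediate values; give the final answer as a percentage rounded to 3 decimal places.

0.984%

Assessed value = $1,843,000 × 0.31 = $571,330
Taxable value = $571,330 − $63,000 = $508,330
Northam ISD: $508,330 × 0.02088 = $10,613.9304
City of Sagehill: $508,330 × 0.0099 = $5,032.467
Briarton Township: $508,330 × 0.0049 = $2,490.817
Total tax = $18,137.2144
Effective rate = $18,137.2144 ÷ $1,843,000 = 0.984% of market value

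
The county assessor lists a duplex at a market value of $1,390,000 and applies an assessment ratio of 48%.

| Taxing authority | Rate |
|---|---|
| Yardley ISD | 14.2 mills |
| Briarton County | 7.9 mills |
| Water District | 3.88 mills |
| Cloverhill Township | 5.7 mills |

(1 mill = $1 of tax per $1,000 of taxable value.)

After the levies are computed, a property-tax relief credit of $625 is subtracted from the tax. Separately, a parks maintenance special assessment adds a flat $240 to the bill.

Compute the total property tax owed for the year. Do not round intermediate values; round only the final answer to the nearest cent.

Assessed value = $1,390,000 × 0.48 = $667,200
Yardley ISD: $667,200 × 0.0142 = $9,474.24
Briarton County: $667,200 × 0.0079 = $5,270.88
Water District: $667,200 × 0.00388 = $2,588.736
Cloverhill Township: $667,200 × 0.0057 = $3,803.04
Levies subtotal = $21,136.896
After credit = $21,136.896 − $625 = $20,511.896
Total = $20,511.896 + $240 = $20,751.896

$20,751.90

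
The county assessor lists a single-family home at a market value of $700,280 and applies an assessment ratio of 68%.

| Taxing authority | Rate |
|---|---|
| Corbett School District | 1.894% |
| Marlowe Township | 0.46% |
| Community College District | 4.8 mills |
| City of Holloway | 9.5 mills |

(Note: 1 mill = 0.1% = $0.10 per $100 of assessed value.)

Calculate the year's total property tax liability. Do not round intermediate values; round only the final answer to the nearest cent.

Assessed value = $700,280 × 0.68 = $476,190.4
Corbett School District: $476,190.4 × 0.01894 = $9,019.046176
Marlowe Township: $476,190.4 × 0.0046 = $2,190.47584
Community College District: $476,190.4 × 0.0048 = $2,285.71392
City of Holloway: $476,190.4 × 0.0095 = $4,523.8088
Total = $18,019.044736

$18,019.04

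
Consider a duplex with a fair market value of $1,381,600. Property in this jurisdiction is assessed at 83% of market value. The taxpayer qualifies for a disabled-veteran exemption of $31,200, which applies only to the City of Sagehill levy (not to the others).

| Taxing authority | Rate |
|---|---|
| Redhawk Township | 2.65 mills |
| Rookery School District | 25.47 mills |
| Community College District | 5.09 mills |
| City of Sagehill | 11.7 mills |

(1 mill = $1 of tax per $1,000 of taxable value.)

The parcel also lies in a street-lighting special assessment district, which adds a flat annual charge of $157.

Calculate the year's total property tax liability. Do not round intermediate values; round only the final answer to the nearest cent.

$51,291.51

Assessed value = $1,381,600 × 0.83 = $1,146,728
Redhawk Township: $1,146,728 × 0.00265 = $3,038.8292
Rookery School District: $1,146,728 × 0.02547 = $29,207.16216
Community College District: $1,146,728 × 0.00509 = $5,836.84552
City of Sagehill: ($1,146,728 − $31,200) × 0.0117 = $1,115,528 × 0.0117 = $13,051.6776
Levies subtotal = $51,134.51448
Total = $51,134.51448 + $157 = $51,291.51448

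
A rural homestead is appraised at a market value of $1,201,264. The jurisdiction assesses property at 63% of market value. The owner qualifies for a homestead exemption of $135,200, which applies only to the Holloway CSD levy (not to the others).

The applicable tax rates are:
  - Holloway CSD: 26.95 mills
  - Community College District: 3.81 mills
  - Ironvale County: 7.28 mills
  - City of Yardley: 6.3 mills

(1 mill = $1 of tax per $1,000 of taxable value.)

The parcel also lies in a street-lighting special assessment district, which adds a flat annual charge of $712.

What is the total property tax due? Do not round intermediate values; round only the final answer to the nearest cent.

Assessed value = $1,201,264 × 0.63 = $756,796.32
Holloway CSD: ($756,796.32 − $135,200) × 0.02695 = $621,596.32 × 0.02695 = $16,752.020824
Community College District: $756,796.32 × 0.00381 = $2,883.3939792
Ironvale County: $756,796.32 × 0.00728 = $5,509.4772096
City of Yardley: $756,796.32 × 0.0063 = $4,767.816816
Levies subtotal = $29,912.7088288
Total = $29,912.7088288 + $712 = $30,624.7088288

$30,624.71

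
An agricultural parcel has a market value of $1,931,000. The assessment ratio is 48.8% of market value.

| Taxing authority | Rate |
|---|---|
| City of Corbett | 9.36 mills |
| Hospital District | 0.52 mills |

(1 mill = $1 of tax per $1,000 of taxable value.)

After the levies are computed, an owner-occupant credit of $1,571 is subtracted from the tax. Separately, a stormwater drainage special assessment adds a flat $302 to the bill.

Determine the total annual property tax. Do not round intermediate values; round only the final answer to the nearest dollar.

Assessed value = $1,931,000 × 0.488 = $942,328
City of Corbett: $942,328 × 0.00936 = $8,820.19008
Hospital District: $942,328 × 0.00052 = $490.01056
Levies subtotal = $9,310.20064
After credit = $9,310.20064 − $1,571 = $7,739.20064
Total = $7,739.20064 + $302 = $8,041.20064

$8,041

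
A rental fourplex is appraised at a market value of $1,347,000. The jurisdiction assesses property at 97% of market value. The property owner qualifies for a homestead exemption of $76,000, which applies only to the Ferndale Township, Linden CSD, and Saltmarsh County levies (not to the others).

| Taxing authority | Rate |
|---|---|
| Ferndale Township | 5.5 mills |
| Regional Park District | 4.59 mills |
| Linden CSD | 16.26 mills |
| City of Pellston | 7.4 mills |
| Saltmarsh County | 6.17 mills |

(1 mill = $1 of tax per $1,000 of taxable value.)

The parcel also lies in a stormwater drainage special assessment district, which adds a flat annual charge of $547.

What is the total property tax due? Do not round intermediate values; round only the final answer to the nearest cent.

Assessed value = $1,347,000 × 0.97 = $1,306,590
Ferndale Township: ($1,306,590 − $76,000) × 0.0055 = $1,230,590 × 0.0055 = $6,768.245
Regional Park District: $1,306,590 × 0.00459 = $5,997.2481
Linden CSD: ($1,306,590 − $76,000) × 0.01626 = $1,230,590 × 0.01626 = $20,009.3934
City of Pellston: $1,306,590 × 0.0074 = $9,668.766
Saltmarsh County: ($1,306,590 − $76,000) × 0.00617 = $1,230,590 × 0.00617 = $7,592.7403
Levies subtotal = $50,036.3928
Total = $50,036.3928 + $547 = $50,583.3928

$50,583.39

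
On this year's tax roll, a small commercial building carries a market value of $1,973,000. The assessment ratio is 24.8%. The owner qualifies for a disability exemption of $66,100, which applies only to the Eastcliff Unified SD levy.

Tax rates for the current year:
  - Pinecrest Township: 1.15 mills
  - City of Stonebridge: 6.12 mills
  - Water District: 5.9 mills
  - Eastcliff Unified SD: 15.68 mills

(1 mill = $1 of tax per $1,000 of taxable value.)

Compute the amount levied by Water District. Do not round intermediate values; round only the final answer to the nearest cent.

Assessed value = $1,973,000 × 0.248 = $489,304
Water District taxable value = $489,304 (exemption does not apply)
Water District levy = $489,304 × 0.0059 = $2,886.8936

$2,886.89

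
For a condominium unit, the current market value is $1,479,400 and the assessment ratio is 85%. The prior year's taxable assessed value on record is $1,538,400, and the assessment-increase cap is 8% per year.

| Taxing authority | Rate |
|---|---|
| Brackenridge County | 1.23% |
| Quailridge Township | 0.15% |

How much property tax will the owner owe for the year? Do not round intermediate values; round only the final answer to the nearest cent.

$17,353.36

Uncapped assessed value = $1,479,400 × 0.85 = $1,257,490
Cap limit = $1,538,400 × 1.08 = $1,661,472
Taxable assessed value = min($1,257,490, $1,661,472) = $1,257,490 (cap does not bind)
Brackenridge County: $1,257,490 × 0.0123 = $15,467.127
Quailridge Township: $1,257,490 × 0.0015 = $1,886.235
Total = $17,353.362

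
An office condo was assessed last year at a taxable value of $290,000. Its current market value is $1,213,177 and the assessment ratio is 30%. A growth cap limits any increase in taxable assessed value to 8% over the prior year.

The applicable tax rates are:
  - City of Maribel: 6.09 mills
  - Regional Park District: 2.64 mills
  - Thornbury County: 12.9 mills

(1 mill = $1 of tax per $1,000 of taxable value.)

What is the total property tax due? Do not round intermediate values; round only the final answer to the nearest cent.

Uncapped assessed value = $1,213,177 × 0.3 = $363,953.1
Cap limit = $290,000 × 1.08 = $313,200
Taxable assessed value = min($363,953.1, $313,200) = $313,200 (cap binds)
City of Maribel: $313,200 × 0.00609 = $1,907.388
Regional Park District: $313,200 × 0.00264 = $826.848
Thornbury County: $313,200 × 0.0129 = $4,040.28
Total = $6,774.516

$6,774.52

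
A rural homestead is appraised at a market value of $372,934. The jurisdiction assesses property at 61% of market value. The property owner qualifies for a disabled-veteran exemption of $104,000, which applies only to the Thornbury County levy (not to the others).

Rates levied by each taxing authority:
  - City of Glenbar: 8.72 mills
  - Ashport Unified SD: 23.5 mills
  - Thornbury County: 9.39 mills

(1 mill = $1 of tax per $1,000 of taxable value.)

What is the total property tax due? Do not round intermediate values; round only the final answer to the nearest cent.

$8,489.29

Assessed value = $372,934 × 0.61 = $227,489.74
City of Glenbar: $227,489.74 × 0.00872 = $1,983.7105328
Ashport Unified SD: $227,489.74 × 0.0235 = $5,346.00889
Thornbury County: ($227,489.74 − $104,000) × 0.00939 = $123,489.74 × 0.00939 = $1,159.5686586
Total = $8,489.2880814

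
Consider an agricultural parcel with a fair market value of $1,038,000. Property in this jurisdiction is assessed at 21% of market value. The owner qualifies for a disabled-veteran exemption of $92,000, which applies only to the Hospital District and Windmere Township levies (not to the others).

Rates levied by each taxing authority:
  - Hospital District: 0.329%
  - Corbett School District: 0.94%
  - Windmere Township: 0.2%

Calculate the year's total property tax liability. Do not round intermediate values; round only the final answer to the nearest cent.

$2,715.45

Assessed value = $1,038,000 × 0.21 = $217,980
Hospital District: ($217,980 − $92,000) × 0.00329 = $125,980 × 0.00329 = $414.4742
Corbett School District: $217,980 × 0.0094 = $2,049.012
Windmere Township: ($217,980 − $92,000) × 0.002 = $125,980 × 0.002 = $251.96
Total = $2,715.4462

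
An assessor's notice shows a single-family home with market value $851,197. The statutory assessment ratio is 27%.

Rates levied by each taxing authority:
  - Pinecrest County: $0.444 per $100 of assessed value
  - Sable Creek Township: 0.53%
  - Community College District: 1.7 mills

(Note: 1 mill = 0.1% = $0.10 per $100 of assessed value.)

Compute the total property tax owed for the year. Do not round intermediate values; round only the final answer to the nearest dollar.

$2,629

Assessed value = $851,197 × 0.27 = $229,823.19
Pinecrest County: $229,823.19 × 0.00444 = $1,020.4149636
Sable Creek Township: $229,823.19 × 0.0053 = $1,218.062907
Community College District: $229,823.19 × 0.0017 = $390.699423
Total = $2,629.1772936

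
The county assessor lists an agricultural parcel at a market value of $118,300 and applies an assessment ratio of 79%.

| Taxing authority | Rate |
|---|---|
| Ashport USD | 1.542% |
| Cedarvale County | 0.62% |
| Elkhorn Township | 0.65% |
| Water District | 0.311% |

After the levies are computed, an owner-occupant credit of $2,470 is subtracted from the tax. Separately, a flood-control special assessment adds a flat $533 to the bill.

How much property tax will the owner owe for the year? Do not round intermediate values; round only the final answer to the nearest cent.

Assessed value = $118,300 × 0.79 = $93,457
Ashport USD: $93,457 × 0.01542 = $1,441.10694
Cedarvale County: $93,457 × 0.0062 = $579.4334
Elkhorn Township: $93,457 × 0.0065 = $607.4705
Water District: $93,457 × 0.00311 = $290.65127
Levies subtotal = $2,918.66211
After credit = $2,918.66211 − $2,470 = $448.66211
Total = $448.66211 + $533 = $981.66211

$981.66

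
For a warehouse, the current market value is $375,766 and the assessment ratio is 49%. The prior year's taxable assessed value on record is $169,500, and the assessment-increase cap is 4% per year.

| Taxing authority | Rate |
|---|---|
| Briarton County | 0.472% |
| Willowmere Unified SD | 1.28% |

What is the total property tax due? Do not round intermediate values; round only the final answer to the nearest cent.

$3,088.43

Uncapped assessed value = $375,766 × 0.49 = $184,125.34
Cap limit = $169,500 × 1.04 = $176,280
Taxable assessed value = min($184,125.34, $176,280) = $176,280 (cap binds)
Briarton County: $176,280 × 0.00472 = $832.0416
Willowmere Unified SD: $176,280 × 0.0128 = $2,256.384
Total = $3,088.4256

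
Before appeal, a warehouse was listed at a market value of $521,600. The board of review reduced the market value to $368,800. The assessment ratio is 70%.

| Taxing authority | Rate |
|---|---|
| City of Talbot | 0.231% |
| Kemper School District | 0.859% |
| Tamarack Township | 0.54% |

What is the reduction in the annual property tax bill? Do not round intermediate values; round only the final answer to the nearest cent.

$1,743.45

Old assessed value = $521,600 × 0.7 = $365,120
New assessed value = $368,800 × 0.7 = $258,160
Combined rate = 0.00231 + 0.00859 + 0.0054 = 0.0163
Old tax = $365,120 × 0.0163 = $5,951.456
New tax = $258,160 × 0.0163 = $4,208.008
Reduction = $5,951.456 − $4,208.008 = $1,743.448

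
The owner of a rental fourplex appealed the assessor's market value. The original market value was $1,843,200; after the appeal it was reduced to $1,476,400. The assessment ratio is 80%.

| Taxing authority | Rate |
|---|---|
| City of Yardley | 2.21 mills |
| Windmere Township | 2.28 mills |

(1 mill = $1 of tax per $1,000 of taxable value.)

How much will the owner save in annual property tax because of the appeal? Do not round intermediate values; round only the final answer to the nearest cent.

Old assessed value = $1,843,200 × 0.8 = $1,474,560
New assessed value = $1,476,400 × 0.8 = $1,181,120
Combined rate = 0.00221 + 0.00228 = 0.00449
Old tax = $1,474,560 × 0.00449 = $6,620.7744
New tax = $1,181,120 × 0.00449 = $5,303.2288
Reduction = $6,620.7744 − $5,303.2288 = $1,317.5456

$1,317.55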